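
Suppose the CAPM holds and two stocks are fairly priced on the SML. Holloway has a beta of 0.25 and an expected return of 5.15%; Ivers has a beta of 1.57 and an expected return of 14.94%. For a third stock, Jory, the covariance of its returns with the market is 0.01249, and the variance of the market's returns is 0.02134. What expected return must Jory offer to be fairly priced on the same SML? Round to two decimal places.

7.64%

MRP = (14.94% − 5.15%) / (1.57 − 0.25) = 7.4167%
R_f = 5.15% − 0.25 × 7.4167% = 3.2958%
β_Jory = Cov / Var(R_m) = 0.01249 / 0.02134 = 0.5853
E(R_Jory) = R_f + β × MRP = 3.2958% + 0.5853 × 7.4167% = 7.64%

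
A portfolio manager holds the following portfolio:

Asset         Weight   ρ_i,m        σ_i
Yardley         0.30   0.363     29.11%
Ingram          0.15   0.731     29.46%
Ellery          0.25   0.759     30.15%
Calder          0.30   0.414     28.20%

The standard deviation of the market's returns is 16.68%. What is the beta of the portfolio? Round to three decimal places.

β_Yardley = 0.363 × 29.11% / 16.68% = 0.6335
β_Ingram = 0.731 × 29.46% / 16.68% = 1.2911
β_Ellery = 0.759 × 30.15% / 16.68% = 1.3719
β_Calder = 0.414 × 28.20% / 16.68% = 0.6999
β_P = Σ w_i β_i = 0.30×0.6335 + 0.15×1.2911 + 0.25×1.3719 + 0.30×0.6999 = 0.9367

0.937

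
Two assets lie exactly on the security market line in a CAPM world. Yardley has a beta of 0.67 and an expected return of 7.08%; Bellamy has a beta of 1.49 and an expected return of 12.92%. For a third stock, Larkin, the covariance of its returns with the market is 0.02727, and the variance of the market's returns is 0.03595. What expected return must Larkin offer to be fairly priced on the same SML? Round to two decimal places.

MRP = (12.92% − 7.08%) / (1.49 − 0.67) = 7.1220%
R_f = 7.08% − 0.67 × 7.1220% = 2.3083%
β_Larkin = Cov / Var(R_m) = 0.02727 / 0.03595 = 0.7586
E(R_Larkin) = R_f + β × MRP = 2.3083% + 0.7586 × 7.1220% = 7.71%

7.71%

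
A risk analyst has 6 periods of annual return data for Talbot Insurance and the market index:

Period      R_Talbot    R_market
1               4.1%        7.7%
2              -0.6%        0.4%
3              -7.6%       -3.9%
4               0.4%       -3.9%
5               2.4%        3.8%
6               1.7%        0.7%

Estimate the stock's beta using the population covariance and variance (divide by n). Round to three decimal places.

Mean R_i = (4.1 − 0.6 − 7.6 + 0.4 + 2.4 + 1.7) / 6 = 0.0667%
Mean R_m = (7.7 + 0.4 − 3.9 − 3.9 + 3.8 + 0.7) / 6 = 0.8000%
Σ(R_i − R̄_i)(R_m − R̄_m) = 69.4000  ⇒  Cov = 69.4000 / 6 = 11.5667
Σ(R_m − R̄_m)² = 100.9600  ⇒  Var(R_m) = 100.9600 / 6 = 16.8267
β = Cov / Var(R_m) = 11.5667 / 16.8267 = 0.6874

0.687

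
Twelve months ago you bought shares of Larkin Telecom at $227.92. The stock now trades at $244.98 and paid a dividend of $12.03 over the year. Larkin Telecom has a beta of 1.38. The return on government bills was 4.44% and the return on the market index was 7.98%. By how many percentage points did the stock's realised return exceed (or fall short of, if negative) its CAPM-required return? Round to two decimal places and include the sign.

+3.44%

Realised HPR = (P1 + D1 − P0) / P0 = (244.98 + 12.03 − 227.92) / 227.92 = 29.09 / 227.92 = 12.7633%
MRP = 7.98% − 4.44% = 3.54%
CAPM required = R_f + β·MRP = 4.44% + 1.38 × 3.54% = 9.3252%
α = realised − required = 12.7633% − 9.3252% = +3.44%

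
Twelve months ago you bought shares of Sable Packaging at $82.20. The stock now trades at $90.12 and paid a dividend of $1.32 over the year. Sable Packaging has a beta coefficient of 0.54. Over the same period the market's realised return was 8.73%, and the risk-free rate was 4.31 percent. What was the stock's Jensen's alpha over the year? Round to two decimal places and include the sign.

+4.54%

Realised HPR = (P1 + D1 − P0) / P0 = (90.12 + 1.32 − 82.20) / 82.20 = 9.24 / 82.20 = 11.2409%
MRP = 8.73% − 4.31% = 4.42%
CAPM required = R_f + β·MRP = 4.31% + 0.54 × 4.42% = 6.6968%
α = realised − required = 11.2409% − 6.6968% = +4.54%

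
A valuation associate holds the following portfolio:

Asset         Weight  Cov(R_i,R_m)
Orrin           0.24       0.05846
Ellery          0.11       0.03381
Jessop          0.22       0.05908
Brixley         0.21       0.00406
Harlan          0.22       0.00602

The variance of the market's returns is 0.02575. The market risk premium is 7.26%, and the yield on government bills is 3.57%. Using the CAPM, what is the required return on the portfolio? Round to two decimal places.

β_Orrin = 0.05846 / 0.02575 = 2.2703
β_Ellery = 0.03381 / 0.02575 = 1.3130
β_Jessop = 0.05908 / 0.02575 = 2.2944
β_Brixley = 0.00406 / 0.02575 = 0.1577
β_Harlan = 0.00602 / 0.02575 = 0.2338
β_P = Σ w_i β_i = 0.24×2.2703 + 0.11×1.3130 + 0.22×2.2944 + 0.21×0.1577 + 0.22×0.2338 = 1.2786
E(R_P) = R_f + β_P × MRP = 3.57% + 1.2786 × 7.26% = 12.85%

12.85%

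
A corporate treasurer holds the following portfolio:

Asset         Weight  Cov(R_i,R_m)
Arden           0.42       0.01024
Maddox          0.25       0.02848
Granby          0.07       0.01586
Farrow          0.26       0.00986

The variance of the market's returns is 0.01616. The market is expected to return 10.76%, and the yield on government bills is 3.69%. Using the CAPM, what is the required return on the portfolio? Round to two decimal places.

10.29%

β_Arden = 0.01024 / 0.01616 = 0.6337
β_Maddox = 0.02848 / 0.01616 = 1.7624
β_Granby = 0.01586 / 0.01616 = 0.9814
β_Farrow = 0.00986 / 0.01616 = 0.6101
β_P = Σ w_i β_i = 0.42×0.6337 + 0.25×1.7624 + 0.07×0.9814 + 0.26×0.6101 = 0.9341
MRP = 10.76% − 3.69% = 7.07%
E(R_P) = R_f + β_P × MRP = 3.69% + 0.9341 × 7.07% = 10.29%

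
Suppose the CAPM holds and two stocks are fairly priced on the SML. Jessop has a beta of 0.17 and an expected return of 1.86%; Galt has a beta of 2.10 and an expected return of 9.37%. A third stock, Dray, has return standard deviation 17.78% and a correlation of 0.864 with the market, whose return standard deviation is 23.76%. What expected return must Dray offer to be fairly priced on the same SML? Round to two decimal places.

MRP = (9.37% − 1.86%) / (2.10 − 0.17) = 3.8912%
R_f = 1.86% − 0.17 × 3.8912% = 1.1985%
β_Dray = ρ·σ_i/σ_m = 0.864 × 17.78 / 23.76 = 0.6465
E(R_Dray) = R_f + β × MRP = 1.1985% + 0.6465 × 3.8912% = 3.71%

3.71%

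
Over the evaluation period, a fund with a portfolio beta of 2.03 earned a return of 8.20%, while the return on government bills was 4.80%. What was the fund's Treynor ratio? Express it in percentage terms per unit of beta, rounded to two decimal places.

1.67%

Treynor = (R_P − R_f) / β_P = (8.20% − 4.80%) / 2.0300 = 3.40% / 2.0300 = 1.67%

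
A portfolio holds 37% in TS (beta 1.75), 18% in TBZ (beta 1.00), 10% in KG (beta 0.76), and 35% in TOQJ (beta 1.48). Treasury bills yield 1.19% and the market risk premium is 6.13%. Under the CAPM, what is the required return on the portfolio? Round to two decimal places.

β_P = Σ w_i β_i = 0.37×1.75 + 0.18×1.00 + 0.10×0.76 + 0.35×1.48 = 1.4215
E(R_P) = R_f + β_P × MRP = 1.19% + 1.4215 × 6.13% = 9.90%

9.90%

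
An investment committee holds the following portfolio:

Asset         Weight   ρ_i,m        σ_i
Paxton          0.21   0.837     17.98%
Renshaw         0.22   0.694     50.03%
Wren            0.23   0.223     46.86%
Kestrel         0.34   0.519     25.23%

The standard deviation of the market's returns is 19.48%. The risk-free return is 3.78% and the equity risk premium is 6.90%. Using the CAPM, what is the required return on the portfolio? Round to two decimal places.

10.03%

β_Paxton = 0.837 × 17.98% / 19.48% = 0.7725
β_Renshaw = 0.694 × 50.03% / 19.48% = 1.7824
β_Wren = 0.223 × 46.86% / 19.48% = 0.5364
β_Kestrel = 0.519 × 25.23% / 19.48% = 0.6722
β_P = Σ w_i β_i = 0.21×0.7725 + 0.22×1.7824 + 0.23×0.5364 + 0.34×0.6722 = 0.9063
E(R_P) = R_f + β_P × MRP = 3.78% + 0.9063 × 6.90% = 10.03%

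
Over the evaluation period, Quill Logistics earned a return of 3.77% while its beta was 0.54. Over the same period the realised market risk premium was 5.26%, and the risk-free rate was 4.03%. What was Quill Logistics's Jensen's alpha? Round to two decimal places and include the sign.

CAPM benchmark = R_f + β(R_m − R_f) = 4.03% + 0.54 × 5.26% = 6.8704%
α = actual − benchmark = 3.77% − 6.8704% = -3.10%

-3.10%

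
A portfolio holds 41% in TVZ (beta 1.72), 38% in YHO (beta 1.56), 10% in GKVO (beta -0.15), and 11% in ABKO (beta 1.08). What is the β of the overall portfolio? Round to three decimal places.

β_P = Σ w_i β_i = 0.41×1.72 + 0.38×1.56 + 0.10×-0.15 + 0.11×1.08 = 1.4018

1.402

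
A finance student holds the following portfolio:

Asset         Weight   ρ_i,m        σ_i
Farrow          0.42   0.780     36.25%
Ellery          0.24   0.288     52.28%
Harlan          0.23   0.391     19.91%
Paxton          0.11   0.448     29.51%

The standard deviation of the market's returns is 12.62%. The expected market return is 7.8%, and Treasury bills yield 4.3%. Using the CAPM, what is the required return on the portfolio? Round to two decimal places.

9.50%

β_Farrow = 0.780 × 36.25% / 12.62% = 2.2405
β_Ellery = 0.288 × 52.28% / 12.62% = 1.1931
β_Harlan = 0.391 × 19.91% / 12.62% = 0.6169
β_Paxton = 0.448 × 29.51% / 12.62% = 1.0476
β_P = Σ w_i β_i = 0.42×2.2405 + 0.24×1.1931 + 0.23×0.6169 + 0.11×1.0476 = 1.4845
MRP = 7.8% − 4.3% = 3.50%
E(R_P) = R_f + β_P × MRP = 4.3% + 1.4845 × 3.5% = 9.50%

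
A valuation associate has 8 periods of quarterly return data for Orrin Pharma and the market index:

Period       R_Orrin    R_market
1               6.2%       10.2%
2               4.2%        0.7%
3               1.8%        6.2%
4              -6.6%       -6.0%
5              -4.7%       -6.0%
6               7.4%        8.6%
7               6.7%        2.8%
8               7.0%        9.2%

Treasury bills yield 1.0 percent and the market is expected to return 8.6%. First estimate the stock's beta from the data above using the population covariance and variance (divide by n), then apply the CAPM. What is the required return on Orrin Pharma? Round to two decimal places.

Mean R_i = (6.2 + 4.2 + 1.8 − 6.6 − 4.7 + 7.4 + 6.7 + 7.0) / 8 = 2.7500%
Mean R_m = (10.2 + 0.7 + 6.2 − 6.0 − 6.0 + 8.6 + 2.8 + 9.2) / 8 = 3.2125%
Σ(R_i − R̄_i)(R_m − R̄_m) = 221.2650  ⇒  Cov = 221.2650 / 8 = 27.6581
Σ(R_m − R̄_m)² = 298.8488  ⇒  Var(R_m) = 298.8488 / 8 = 37.3561
β = Cov / Var(R_m) = 27.6581 / 37.3561 = 0.7404
MRP = 8.6% − 1.0% = 7.60%
E(R) = R_f + β × MRP = 1.0% + 0.7404 × 7.6% = 6.63%

6.63%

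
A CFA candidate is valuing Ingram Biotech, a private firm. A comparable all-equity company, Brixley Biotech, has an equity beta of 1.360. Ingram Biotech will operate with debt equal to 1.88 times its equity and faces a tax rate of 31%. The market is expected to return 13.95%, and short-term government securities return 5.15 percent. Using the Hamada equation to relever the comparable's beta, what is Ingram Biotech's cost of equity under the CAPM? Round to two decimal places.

β_L = β_U × [1 + (1 − t)(D/E)] = 1.360 × [1 + (1 − 0.31) × 1.88]
    = 1.360 × [1 + 0.69 × 1.88] = 1.360 × 2.2972 = 3.1242
MRP = 13.95% − 5.15% = 8.80%
E(R) = R_f + β_L × MRP = 5.15% + 3.1242 × 8.80% = 32.64%

32.64%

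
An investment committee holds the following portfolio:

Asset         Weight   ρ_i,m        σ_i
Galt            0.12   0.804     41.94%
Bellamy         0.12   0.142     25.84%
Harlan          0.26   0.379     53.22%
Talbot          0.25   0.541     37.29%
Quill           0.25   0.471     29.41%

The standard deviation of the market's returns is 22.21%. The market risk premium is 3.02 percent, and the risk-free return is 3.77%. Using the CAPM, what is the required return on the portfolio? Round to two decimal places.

6.25%

β_Galt = 0.804 × 41.94% / 22.21% = 1.5182
β_Bellamy = 0.142 × 25.84% / 22.21% = 0.1652
β_Harlan = 0.379 × 53.22% / 22.21% = 0.9082
β_Talbot = 0.541 × 37.29% / 22.21% = 0.9083
β_Quill = 0.471 × 29.41% / 22.21% = 0.6237
β_P = Σ w_i β_i = 0.12×1.5182 + 0.12×0.1652 + 0.26×0.9082 + 0.25×0.9083 + 0.25×0.6237 = 0.8211
E(R_P) = R_f + β_P × MRP = 3.77% + 0.8211 × 3.02% = 6.25%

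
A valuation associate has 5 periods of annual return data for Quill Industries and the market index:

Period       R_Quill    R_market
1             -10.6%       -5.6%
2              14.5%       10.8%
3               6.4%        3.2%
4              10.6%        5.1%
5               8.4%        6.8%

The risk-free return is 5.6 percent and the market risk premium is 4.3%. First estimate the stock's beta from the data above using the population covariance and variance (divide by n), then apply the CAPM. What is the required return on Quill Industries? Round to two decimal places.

12.24%

Mean R_i = (-10.6 + 14.5 + 6.4 + 10.6 + 8.4) / 5 = 5.8600%
Mean R_m = (-5.6 + 10.8 + 3.2 + 5.1 + 6.8) / 5 = 4.0600%
Σ(R_i − R̄_i)(R_m − R̄_m) = 228.6620  ⇒  Cov = 228.6620 / 5 = 45.7324
Σ(R_m − R̄_m)² = 148.0720  ⇒  Var(R_m) = 148.0720 / 5 = 29.6144
β = Cov / Var(R_m) = 45.7324 / 29.6144 = 1.5443
E(R) = R_f + β × MRP = 5.6% + 1.5443 × 4.3% = 12.24%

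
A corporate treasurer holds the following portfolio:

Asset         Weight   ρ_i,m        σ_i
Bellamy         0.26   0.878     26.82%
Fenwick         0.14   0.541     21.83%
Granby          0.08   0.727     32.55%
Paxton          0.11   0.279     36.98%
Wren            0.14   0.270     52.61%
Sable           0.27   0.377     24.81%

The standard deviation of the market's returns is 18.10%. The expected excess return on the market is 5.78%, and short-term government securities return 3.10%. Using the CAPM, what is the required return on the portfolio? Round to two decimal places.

β_Bellamy = 0.878 × 26.82% / 18.10% = 1.3010
β_Fenwick = 0.541 × 21.83% / 18.10% = 0.6525
β_Granby = 0.727 × 32.55% / 18.10% = 1.3074
β_Paxton = 0.279 × 36.98% / 18.10% = 0.5700
β_Wren = 0.270 × 52.61% / 18.10% = 0.7848
β_Sable = 0.377 × 24.81% / 18.10% = 0.5168
β_P = Σ w_i β_i = 0.26×1.3010 + 0.14×0.6525 + 0.08×1.3074 + 0.11×0.5700 + 0.14×0.7848 + 0.27×0.5168 = 0.8463
E(R_P) = R_f + β_P × MRP = 3.10% + 0.8463 × 5.78% = 7.99%

7.99%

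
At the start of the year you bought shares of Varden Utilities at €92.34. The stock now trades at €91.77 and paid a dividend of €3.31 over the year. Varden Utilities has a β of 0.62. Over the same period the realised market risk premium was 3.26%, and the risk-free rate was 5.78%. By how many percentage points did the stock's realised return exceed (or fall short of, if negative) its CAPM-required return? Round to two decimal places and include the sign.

-4.83%

Realised HPR = (P1 + D1 − P0) / P0 = (91.77 + 3.31 − 92.34) / 92.34 = 2.74 / 92.34 = 2.9673%
CAPM required = R_f + β·MRP = 5.78% + 0.62 × 3.26% = 7.8012%
α = realised − required = 2.9673% − 7.8012% = -4.83%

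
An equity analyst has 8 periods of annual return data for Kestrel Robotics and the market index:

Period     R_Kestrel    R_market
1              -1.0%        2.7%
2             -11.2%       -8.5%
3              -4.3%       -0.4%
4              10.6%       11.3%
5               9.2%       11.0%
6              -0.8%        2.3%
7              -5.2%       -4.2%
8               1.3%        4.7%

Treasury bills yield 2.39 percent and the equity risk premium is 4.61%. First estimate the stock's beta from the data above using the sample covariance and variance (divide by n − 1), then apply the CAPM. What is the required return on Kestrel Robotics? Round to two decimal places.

7.22%

Mean R_i = (-1.0 − 11.2 − 4.3 + 10.6 + 9.2 − 0.8 − 5.2 + 1.3) / 8 = -0.1750%
Mean R_m = (2.7 − 8.5 − 0.4 + 11.3 + 11.0 + 2.3 − 4.2 + 4.7) / 8 = 2.3625%
Σ(R_i − R̄_i)(R_m − R̄_m) = 344.6175  ⇒  Cov = 344.6175 / 7 = 49.2311
Σ(R_m − R̄_m)² = 328.7588  ⇒  Var(R_m) = 328.7588 / 7 = 46.9655
β = Cov / Var(R_m) = 49.2311 / 46.9655 = 1.0482
E(R) = R_f + β × MRP = 2.39% + 1.0482 × 4.61% = 7.22%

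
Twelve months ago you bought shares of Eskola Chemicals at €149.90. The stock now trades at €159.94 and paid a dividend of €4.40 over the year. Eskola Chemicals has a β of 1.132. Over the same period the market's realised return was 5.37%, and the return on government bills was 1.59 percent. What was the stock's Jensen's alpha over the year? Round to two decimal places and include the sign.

Realised HPR = (P1 + D1 − P0) / P0 = (159.94 + 4.40 − 149.90) / 149.90 = 14.44 / 149.90 = 9.6331%
MRP = 5.37% − 1.59% = 3.78%
CAPM required = R_f + β·MRP = 1.59% + 1.132 × 3.78% = 5.86896%
α = realised − required = 9.6331% − 5.86896% = +3.76%

+3.76%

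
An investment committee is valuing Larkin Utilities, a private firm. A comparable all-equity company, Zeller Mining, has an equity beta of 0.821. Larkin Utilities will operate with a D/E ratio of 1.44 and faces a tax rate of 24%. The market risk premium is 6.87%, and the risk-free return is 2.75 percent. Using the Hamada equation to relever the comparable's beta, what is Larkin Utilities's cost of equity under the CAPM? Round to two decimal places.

β_L = β_U × [1 + (1 − t)(D/E)] = 0.821 × [1 + (1 − 0.24) × 1.44]
    = 0.821 × [1 + 0.76 × 1.44] = 0.821 × 2.0944 = 1.7195
E(R) = R_f + β_L × MRP = 2.75% + 1.7195 × 6.87% = 14.56%

14.56%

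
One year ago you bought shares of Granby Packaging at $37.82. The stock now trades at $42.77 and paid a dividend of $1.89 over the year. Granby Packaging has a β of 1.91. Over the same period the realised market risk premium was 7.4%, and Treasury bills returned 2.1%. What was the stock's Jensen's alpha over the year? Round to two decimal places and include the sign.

Realised HPR = (P1 + D1 − P0) / P0 = (42.77 + 1.89 − 37.82) / 37.82 = 6.84 / 37.82 = 18.0857%
CAPM required = R_f + β·MRP = 2.1% + 1.91 × 7.4% = 16.2340%
α = realised − required = 18.0857% − 16.2340% = +1.85%

+1.85%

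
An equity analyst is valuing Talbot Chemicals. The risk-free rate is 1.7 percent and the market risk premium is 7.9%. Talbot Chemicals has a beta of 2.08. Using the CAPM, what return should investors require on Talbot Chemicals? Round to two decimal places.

E(R) = R_f + β × MRP = 1.7% + 2.08 × 7.9% = 18.13%

18.13%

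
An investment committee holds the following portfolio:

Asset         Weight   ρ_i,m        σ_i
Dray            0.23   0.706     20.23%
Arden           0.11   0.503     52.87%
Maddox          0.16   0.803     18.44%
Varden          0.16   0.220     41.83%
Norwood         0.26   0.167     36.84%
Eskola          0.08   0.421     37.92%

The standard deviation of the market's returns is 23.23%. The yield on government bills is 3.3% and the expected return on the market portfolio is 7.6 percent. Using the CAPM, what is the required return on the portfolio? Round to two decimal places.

5.69%

β_Dray = 0.706 × 20.23% / 23.23% = 0.6148
β_Arden = 0.503 × 52.87% / 23.23% = 1.1448
β_Maddox = 0.803 × 18.44% / 23.23% = 0.6374
β_Varden = 0.220 × 41.83% / 23.23% = 0.3962
β_Norwood = 0.167 × 36.84% / 23.23% = 0.2648
β_Eskola = 0.421 × 37.92% / 23.23% = 0.6872
β_P = Σ w_i β_i = 0.23×0.6148 + 0.11×1.1448 + 0.16×0.6374 + 0.16×0.3962 + 0.26×0.2648 + 0.08×0.6872 = 0.5565
MRP = 7.6% − 3.3% = 4.30%
E(R_P) = R_f + β_P × MRP = 3.3% + 0.5565 × 4.3% = 5.69%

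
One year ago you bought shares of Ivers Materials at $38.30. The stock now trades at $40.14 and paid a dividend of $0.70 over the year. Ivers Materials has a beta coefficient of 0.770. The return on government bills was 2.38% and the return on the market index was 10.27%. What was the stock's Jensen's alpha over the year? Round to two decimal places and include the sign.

-1.82%

Realised HPR = (P1 + D1 − P0) / P0 = (40.14 + 0.70 − 38.30) / 38.30 = 2.54 / 38.30 = 6.6319%
MRP = 10.27% − 2.38% = 7.89%
CAPM required = R_f + β·MRP = 2.38% + 0.770 × 7.89% = 8.45530%
α = realised − required = 6.6319% − 8.45530% = -1.82%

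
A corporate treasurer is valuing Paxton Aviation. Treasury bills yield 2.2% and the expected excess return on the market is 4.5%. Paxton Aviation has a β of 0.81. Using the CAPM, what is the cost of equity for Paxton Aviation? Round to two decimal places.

5.85%

E(R) = R_f + β × MRP = 2.2% + 0.81 × 4.5% = 5.85%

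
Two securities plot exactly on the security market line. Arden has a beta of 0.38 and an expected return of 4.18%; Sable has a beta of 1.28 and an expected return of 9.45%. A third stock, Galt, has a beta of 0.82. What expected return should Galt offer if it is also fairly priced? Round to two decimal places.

MRP (SML slope) = (9.45% − 4.18%) / (1.28 − 0.38) = 5.27% / 0.90 = 5.8556%
R_f (intercept) = 4.18% − 0.38 × 5.8556% = 1.9549%
E(R_Galt) = R_f + β × MRP = 1.9549% + 0.82 × 5.8556% = 6.76%

6.76%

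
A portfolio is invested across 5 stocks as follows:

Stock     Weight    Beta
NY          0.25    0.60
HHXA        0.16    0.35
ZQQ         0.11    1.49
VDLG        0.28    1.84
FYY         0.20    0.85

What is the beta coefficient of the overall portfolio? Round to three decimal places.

1.055

β_P = Σ w_i β_i = 0.25×0.60 + 0.16×0.35 + 0.11×1.49 + 0.28×1.84 + 0.20×0.85 = 1.0551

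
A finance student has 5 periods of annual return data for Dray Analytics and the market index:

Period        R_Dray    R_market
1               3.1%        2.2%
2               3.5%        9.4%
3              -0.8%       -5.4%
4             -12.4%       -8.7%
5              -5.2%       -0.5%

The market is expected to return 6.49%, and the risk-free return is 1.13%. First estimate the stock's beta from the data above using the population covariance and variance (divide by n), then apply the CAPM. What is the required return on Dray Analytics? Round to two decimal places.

5.15%

Mean R_i = (3.1 + 3.5 − 0.8 − 12.4 − 5.2) / 5 = -2.3600%
Mean R_m = (2.2 + 9.4 − 5.4 − 8.7 − 0.5) / 5 = -0.6000%
Σ(R_i − R̄_i)(R_m − R̄_m) = 147.4400  ⇒  Cov = 147.4400 / 5 = 29.4880
Σ(R_m − R̄_m)² = 196.5000  ⇒  Var(R_m) = 196.5000 / 5 = 39.3000
β = Cov / Var(R_m) = 29.4880 / 39.3000 = 0.7503
MRP = 6.49% − 1.13% = 5.36%
E(R) = R_f + β × MRP = 1.13% + 0.7503 × 5.36% = 5.15%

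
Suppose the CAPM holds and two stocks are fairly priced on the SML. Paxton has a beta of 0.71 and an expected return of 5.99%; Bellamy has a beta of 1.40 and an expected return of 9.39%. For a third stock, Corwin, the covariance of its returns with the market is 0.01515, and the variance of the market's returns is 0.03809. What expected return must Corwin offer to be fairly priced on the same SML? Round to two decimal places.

MRP = (9.39% − 5.99%) / (1.40 − 0.71) = 4.9275%
R_f = 5.99% − 0.71 × 4.9275% = 2.4915%
β_Corwin = Cov / Var(R_m) = 0.01515 / 0.03809 = 0.3977
E(R_Corwin) = R_f + β × MRP = 2.4915% + 0.3977 × 4.9275% = 4.45%

4.45%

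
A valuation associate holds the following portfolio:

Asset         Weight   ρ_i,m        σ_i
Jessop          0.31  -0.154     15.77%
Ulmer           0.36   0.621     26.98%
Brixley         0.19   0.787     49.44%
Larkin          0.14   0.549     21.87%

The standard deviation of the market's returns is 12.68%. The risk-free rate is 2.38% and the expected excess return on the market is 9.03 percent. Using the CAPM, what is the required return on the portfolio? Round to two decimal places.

β_Jessop = -0.154 × 15.77% / 12.68% = -0.1915
β_Ulmer = 0.621 × 26.98% / 12.68% = 1.3213
β_Brixley = 0.787 × 49.44% / 12.68% = 3.0686
β_Larkin = 0.549 × 21.87% / 12.68% = 0.9469
β_P = Σ w_i β_i = 0.31×-0.1915 + 0.36×1.3213 + 0.19×3.0686 + 0.14×0.9469 = 1.1319
E(R_P) = R_f + β_P × MRP = 2.38% + 1.1319 × 9.03% = 12.60%

12.60%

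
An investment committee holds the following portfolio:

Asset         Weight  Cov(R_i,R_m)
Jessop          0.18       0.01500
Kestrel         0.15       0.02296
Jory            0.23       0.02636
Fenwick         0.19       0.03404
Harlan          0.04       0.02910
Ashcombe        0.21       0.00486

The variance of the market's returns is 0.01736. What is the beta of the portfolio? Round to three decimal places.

1.202

β_Jessop = 0.01500 / 0.01736 = 0.8641
β_Kestrel = 0.02296 / 0.01736 = 1.3226
β_Jory = 0.02636 / 0.01736 = 1.5184
β_Fenwick = 0.03404 / 0.01736 = 1.9608
β_Harlan = 0.02910 / 0.01736 = 1.6763
β_Ashcombe = 0.00486 / 0.01736 = 0.2800
β_P = Σ w_i β_i = 0.18×0.8641 + 0.15×1.3226 + 0.23×1.5184 + 0.19×1.9608 + 0.04×1.6763 + 0.21×0.2800 = 1.2016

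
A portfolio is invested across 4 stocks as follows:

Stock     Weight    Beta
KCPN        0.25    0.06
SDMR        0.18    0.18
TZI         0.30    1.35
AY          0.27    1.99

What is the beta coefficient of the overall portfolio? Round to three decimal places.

0.990

β_P = Σ w_i β_i = 0.25×0.06 + 0.18×0.18 + 0.30×1.35 + 0.27×1.99 = 0.9897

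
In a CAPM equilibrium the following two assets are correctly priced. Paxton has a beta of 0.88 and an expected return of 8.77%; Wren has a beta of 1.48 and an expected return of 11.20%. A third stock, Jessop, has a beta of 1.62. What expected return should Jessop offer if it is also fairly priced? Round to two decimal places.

11.77%

MRP (SML slope) = (11.20% − 8.77%) / (1.48 − 0.88) = 2.43% / 0.60 = 4.0500%
R_f (intercept) = 8.77% − 0.88 × 4.0500% = 5.2060%
E(R_Jessop) = R_f + β × MRP = 5.2060% + 1.62 × 4.0500% = 11.77%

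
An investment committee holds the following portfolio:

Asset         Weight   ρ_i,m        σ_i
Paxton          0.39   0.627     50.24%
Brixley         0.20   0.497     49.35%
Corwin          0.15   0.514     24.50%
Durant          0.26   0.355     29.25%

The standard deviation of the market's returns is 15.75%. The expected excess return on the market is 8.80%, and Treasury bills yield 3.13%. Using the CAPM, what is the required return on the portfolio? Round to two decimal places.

15.30%

β_Paxton = 0.627 × 50.24% / 15.75% = 2.0000
β_Brixley = 0.497 × 49.35% / 15.75% = 1.5573
β_Corwin = 0.514 × 24.50% / 15.75% = 0.7996
β_Durant = 0.355 × 29.25% / 15.75% = 0.6593
β_P = Σ w_i β_i = 0.39×2.0000 + 0.20×1.5573 + 0.15×0.7996 + 0.26×0.6593 = 1.3828
E(R_P) = R_f + β_P × MRP = 3.13% + 1.3828 × 8.80% = 15.30%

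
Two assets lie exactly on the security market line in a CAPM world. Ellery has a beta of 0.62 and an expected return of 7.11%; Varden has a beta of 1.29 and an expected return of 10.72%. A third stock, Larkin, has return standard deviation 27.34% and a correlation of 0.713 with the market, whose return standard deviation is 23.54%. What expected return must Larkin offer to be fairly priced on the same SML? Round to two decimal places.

MRP = (10.72% − 7.11%) / (1.29 − 0.62) = 5.3881%
R_f = 7.11% − 0.62 × 5.3881% = 3.7694%
β_Larkin = ρ·σ_i/σ_m = 0.713 × 27.34 / 23.54 = 0.8281
E(R_Larkin) = R_f + β × MRP = 3.7694% + 0.8281 × 5.3881% = 8.23%

8.23%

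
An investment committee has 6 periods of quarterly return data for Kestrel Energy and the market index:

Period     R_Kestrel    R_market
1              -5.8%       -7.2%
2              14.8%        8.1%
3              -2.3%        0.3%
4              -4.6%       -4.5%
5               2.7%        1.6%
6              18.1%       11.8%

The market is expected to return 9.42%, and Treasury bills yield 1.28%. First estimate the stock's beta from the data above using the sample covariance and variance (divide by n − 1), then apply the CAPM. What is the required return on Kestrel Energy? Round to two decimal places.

12.47%

Mean R_i = (-5.8 + 14.8 − 2.3 − 4.6 + 2.7 + 18.1) / 6 = 3.8167%
Mean R_m = (-7.2 + 8.1 + 0.3 − 4.5 + 1.6 + 11.8) / 6 = 1.6833%
Σ(R_i − R̄_i)(R_m − R̄_m) = 361.0017  ⇒  Cov = 361.0017 / 5 = 72.2003
Σ(R_m − R̄_m)² = 262.5883  ⇒  Var(R_m) = 262.5883 / 5 = 52.5177
β = Cov / Var(R_m) = 72.2003 / 52.5177 = 1.3748
MRP = 9.42% − 1.28% = 8.14%
E(R) = R_f + β × MRP = 1.28% + 1.3748 × 8.14% = 12.47%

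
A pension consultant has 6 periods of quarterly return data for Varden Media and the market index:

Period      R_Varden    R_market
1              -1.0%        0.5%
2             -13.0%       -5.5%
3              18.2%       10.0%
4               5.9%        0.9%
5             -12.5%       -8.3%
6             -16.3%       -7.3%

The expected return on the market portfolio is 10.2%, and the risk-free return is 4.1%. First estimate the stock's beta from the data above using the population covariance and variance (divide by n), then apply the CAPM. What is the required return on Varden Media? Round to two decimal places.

Mean R_i = (-1.0 − 13.0 + 18.2 + 5.9 − 12.5 − 16.3) / 6 = -3.1167%
Mean R_m = (0.5 − 5.5 + 10.0 + 0.9 − 8.3 − 7.3) / 6 = -1.6167%
Σ(R_i − R̄_i)(R_m − R̄_m) = 450.8183  ⇒  Cov = 450.8183 / 6 = 75.1364
Σ(R_m − R̄_m)² = 237.8083  ⇒  Var(R_m) = 237.8083 / 6 = 39.6347
β = Cov / Var(R_m) = 75.1364 / 39.6347 = 1.8957
MRP = 10.2% − 4.1% = 6.10%
E(R) = R_f + β × MRP = 4.1% + 1.8957 × 6.1% = 15.66%

15.66%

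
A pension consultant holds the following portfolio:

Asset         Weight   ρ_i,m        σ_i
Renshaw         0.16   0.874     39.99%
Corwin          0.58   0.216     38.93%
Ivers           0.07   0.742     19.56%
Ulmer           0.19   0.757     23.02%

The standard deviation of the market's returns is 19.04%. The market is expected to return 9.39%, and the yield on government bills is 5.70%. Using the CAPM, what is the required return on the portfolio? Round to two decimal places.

8.57%

β_Renshaw = 0.874 × 39.99% / 19.04% = 1.8357
β_Corwin = 0.216 × 38.93% / 19.04% = 0.4416
β_Ivers = 0.742 × 19.56% / 19.04% = 0.7623
β_Ulmer = 0.757 × 23.02% / 19.04% = 0.9152
β_P = Σ w_i β_i = 0.16×1.8357 + 0.58×0.4416 + 0.07×0.7623 + 0.19×0.9152 = 0.7771
MRP = 9.39% − 5.70% = 3.69%
E(R_P) = R_f + β_P × MRP = 5.70% + 0.7771 × 3.69% = 8.57%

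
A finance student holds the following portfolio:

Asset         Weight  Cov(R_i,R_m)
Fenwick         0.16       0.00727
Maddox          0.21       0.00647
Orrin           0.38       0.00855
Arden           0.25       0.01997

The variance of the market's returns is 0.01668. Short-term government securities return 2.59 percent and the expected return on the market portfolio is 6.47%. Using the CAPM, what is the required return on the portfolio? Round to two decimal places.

5.09%

β_Fenwick = 0.00727 / 0.01668 = 0.4359
β_Maddox = 0.00647 / 0.01668 = 0.3879
β_Orrin = 0.00855 / 0.01668 = 0.5126
β_Arden = 0.01997 / 0.01668 = 1.1972
β_P = Σ w_i β_i = 0.16×0.4359 + 0.21×0.3879 + 0.38×0.5126 + 0.25×1.1972 = 0.6453
MRP = 6.47% − 2.59% = 3.88%
E(R_P) = R_f + β_P × MRP = 2.59% + 0.6453 × 3.88% = 5.09%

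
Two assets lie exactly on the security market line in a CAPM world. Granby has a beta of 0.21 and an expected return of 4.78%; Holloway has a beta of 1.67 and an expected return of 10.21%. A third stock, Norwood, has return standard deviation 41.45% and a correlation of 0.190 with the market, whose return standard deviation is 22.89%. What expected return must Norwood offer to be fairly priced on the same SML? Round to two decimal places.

MRP = (10.21% − 4.78%) / (1.67 − 0.21) = 3.7192%
R_f = 4.78% − 0.21 × 3.7192% = 3.9990%
β_Norwood = ρ·σ_i/σ_m = 0.190 × 41.45 / 22.89 = 0.3441
E(R_Norwood) = R_f + β × MRP = 3.9990% + 0.3441 × 3.7192% = 5.28%

5.28%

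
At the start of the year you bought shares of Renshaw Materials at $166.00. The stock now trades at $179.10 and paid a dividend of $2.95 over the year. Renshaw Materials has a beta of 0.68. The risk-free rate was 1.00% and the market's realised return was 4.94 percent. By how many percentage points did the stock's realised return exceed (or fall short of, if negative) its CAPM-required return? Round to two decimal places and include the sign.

+5.99%

Realised HPR = (P1 + D1 − P0) / P0 = (179.10 + 2.95 − 166.00) / 166.00 = 16.05 / 166.00 = 9.6687%
MRP = 4.94% − 1.00% = 3.94%
CAPM required = R_f + β·MRP = 1.00% + 0.68 × 3.94% = 3.6792%
α = realised − required = 9.6687% − 3.6792% = +5.99%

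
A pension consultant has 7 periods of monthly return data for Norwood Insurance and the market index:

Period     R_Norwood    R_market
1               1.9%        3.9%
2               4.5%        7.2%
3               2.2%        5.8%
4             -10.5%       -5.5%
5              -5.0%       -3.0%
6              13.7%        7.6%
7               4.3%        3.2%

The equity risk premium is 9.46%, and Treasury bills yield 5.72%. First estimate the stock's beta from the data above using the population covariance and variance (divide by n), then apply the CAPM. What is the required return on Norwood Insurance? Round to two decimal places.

18.68%

Mean R_i = (1.9 + 4.5 + 2.2 − 10.5 − 5.0 + 13.7 + 4.3) / 7 = 1.5857%
Mean R_m = (3.9 + 7.2 + 5.8 − 5.5 − 3.0 + 7.6 + 3.2) / 7 = 2.7429%
Σ(R_i − R̄_i)(R_m − R̄_m) = 212.7543  ⇒  Cov = 212.7543 / 7 = 30.3935
Σ(R_m − R̄_m)² = 155.2771  ⇒  Var(R_m) = 155.2771 / 7 = 22.1824
β = Cov / Var(R_m) = 30.3935 / 22.1824 = 1.3702
E(R) = R_f + β × MRP = 5.72% + 1.3702 × 9.46% = 18.68%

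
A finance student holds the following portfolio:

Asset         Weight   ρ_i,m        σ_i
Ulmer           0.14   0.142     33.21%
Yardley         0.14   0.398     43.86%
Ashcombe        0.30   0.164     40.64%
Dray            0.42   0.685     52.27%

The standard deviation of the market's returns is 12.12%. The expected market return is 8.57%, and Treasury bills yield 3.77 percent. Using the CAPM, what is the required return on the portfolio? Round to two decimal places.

β_Ulmer = 0.142 × 33.21% / 12.12% = 0.3891
β_Yardley = 0.398 × 43.86% / 12.12% = 1.4403
β_Ashcombe = 0.164 × 40.64% / 12.12% = 0.5499
β_Dray = 0.685 × 52.27% / 12.12% = 2.9542
β_P = Σ w_i β_i = 0.14×0.3891 + 0.14×1.4403 + 0.30×0.5499 + 0.42×2.9542 = 1.6619
MRP = 8.57% − 3.77% = 4.80%
E(R_P) = R_f + β_P × MRP = 3.77% + 1.6619 × 4.80% = 11.75%

11.75%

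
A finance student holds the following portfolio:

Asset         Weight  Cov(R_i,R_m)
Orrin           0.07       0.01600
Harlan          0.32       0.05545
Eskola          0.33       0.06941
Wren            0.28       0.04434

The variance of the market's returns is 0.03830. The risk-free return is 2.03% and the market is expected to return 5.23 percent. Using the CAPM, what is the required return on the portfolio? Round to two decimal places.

β_Orrin = 0.01600 / 0.03830 = 0.4178
β_Harlan = 0.05545 / 0.03830 = 1.4478
β_Eskola = 0.06941 / 0.03830 = 1.8123
β_Wren = 0.04434 / 0.03830 = 1.1577
β_P = Σ w_i β_i = 0.07×0.4178 + 0.32×1.4478 + 0.33×1.8123 + 0.28×1.1577 = 1.4148
MRP = 5.23% − 2.03% = 3.20%
E(R_P) = R_f + β_P × MRP = 2.03% + 1.4148 × 3.20% = 6.56%

6.56%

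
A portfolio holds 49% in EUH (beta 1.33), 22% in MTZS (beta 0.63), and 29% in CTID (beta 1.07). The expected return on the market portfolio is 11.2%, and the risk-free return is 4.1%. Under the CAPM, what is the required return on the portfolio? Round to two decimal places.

11.91%

β_P = Σ w_i β_i = 0.49×1.33 + 0.22×0.63 + 0.29×1.07 = 1.1006
MRP = 11.2% − 4.1% = 7.10%
E(R_P) = R_f + β_P × MRP = 4.1% + 1.1006 × 7.1% = 11.91%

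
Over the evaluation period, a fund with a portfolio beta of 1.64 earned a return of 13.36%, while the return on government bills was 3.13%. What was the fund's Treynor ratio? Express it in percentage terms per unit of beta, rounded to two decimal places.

6.24%

Treynor = (R_P − R_f) / β_P = (13.36% − 3.13%) / 1.6400 = 10.23% / 1.6400 = 6.24%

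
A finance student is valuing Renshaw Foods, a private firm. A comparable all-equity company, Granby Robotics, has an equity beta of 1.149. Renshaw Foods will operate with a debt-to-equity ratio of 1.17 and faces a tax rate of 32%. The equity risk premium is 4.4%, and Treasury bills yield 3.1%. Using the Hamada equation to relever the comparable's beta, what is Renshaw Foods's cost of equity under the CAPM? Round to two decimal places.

12.18%

β_L = β_U × [1 + (1 − t)(D/E)] = 1.149 × [1 + (1 − 0.32) × 1.17]
    = 1.149 × [1 + 0.68 × 1.17] = 1.149 × 1.7956 = 2.0631
E(R) = R_f + β_L × MRP = 3.1% + 2.0631 × 4.4% = 12.18%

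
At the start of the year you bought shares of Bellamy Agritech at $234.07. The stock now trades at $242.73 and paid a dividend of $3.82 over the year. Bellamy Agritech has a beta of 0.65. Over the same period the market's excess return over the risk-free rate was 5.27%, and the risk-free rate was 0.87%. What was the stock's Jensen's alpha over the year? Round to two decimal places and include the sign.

Realised HPR = (P1 + D1 − P0) / P0 = (242.73 + 3.82 − 234.07) / 234.07 = 12.48 / 234.07 = 5.3317%
CAPM required = R_f + β·MRP = 0.87% + 0.65 × 5.27% = 4.2955%
α = realised − required = 5.3317% − 4.2955% = +1.04%

+1.04%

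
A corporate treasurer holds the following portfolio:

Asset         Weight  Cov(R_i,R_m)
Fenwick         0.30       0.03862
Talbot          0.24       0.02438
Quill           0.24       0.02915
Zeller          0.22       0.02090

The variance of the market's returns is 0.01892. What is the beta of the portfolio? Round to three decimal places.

β_Fenwick = 0.03862 / 0.01892 = 2.0412
β_Talbot = 0.02438 / 0.01892 = 1.2886
β_Quill = 0.02915 / 0.01892 = 1.5407
β_Zeller = 0.02090 / 0.01892 = 1.1047
β_P = Σ w_i β_i = 0.30×2.0412 + 0.24×1.2886 + 0.24×1.5407 + 0.22×1.1047 = 1.5344

1.534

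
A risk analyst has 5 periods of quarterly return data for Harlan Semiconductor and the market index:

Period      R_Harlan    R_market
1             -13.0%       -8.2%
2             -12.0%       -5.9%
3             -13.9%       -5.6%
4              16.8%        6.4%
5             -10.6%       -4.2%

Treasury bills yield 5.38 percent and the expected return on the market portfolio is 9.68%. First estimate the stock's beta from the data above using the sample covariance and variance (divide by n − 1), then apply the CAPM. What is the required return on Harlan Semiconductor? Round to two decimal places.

Mean R_i = (-13.0 − 12.0 − 13.9 + 16.8 − 10.6) / 5 = -6.5400%
Mean R_m = (-8.2 − 5.9 − 5.6 + 6.4 − 4.2) / 5 = -3.5000%
Σ(R_i − R̄_i)(R_m − R̄_m) = 292.8300  ⇒  Cov = 292.8300 / 4 = 73.2075
Σ(R_m − R̄_m)² = 130.7600  ⇒  Var(R_m) = 130.7600 / 4 = 32.6900
β = Cov / Var(R_m) = 73.2075 / 32.6900 = 2.2394
MRP = 9.68% − 5.38% = 4.30%
E(R) = R_f + β × MRP = 5.38% + 2.2394 × 4.30% = 15.01%

15.01%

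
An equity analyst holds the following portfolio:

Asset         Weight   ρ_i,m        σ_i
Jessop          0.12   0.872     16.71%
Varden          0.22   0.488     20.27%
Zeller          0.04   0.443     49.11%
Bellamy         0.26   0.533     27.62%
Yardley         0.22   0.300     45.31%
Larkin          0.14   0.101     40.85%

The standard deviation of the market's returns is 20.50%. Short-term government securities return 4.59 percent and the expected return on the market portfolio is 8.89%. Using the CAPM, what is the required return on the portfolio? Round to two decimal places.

7.15%

β_Jessop = 0.872 × 16.71% / 20.50% = 0.7108
β_Varden = 0.488 × 20.27% / 20.50% = 0.4825
β_Zeller = 0.443 × 49.11% / 20.50% = 1.0613
β_Bellamy = 0.533 × 27.62% / 20.50% = 0.7181
β_Yardley = 0.300 × 45.31% / 20.50% = 0.6631
β_Larkin = 0.101 × 40.85% / 20.50% = 0.2013
β_P = Σ w_i β_i = 0.12×0.7108 + 0.22×0.4825 + 0.04×1.0613 + 0.26×0.7181 + 0.22×0.6631 + 0.14×0.2013 = 0.5947
MRP = 8.89% − 4.59% = 4.30%
E(R_P) = R_f + β_P × MRP = 4.59% + 0.5947 × 4.30% = 7.15%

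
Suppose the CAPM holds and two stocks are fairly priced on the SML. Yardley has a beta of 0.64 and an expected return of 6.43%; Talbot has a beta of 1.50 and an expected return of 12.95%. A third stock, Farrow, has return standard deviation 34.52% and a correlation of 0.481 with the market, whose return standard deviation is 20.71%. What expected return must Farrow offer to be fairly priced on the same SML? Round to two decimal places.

7.66%

MRP = (12.95% − 6.43%) / (1.50 − 0.64) = 7.5814%
R_f = 6.43% − 0.64 × 7.5814% = 1.5779%
β_Farrow = ρ·σ_i/σ_m = 0.481 × 34.52 / 20.71 = 0.8017
E(R_Farrow) = R_f + β × MRP = 1.5779% + 0.8017 × 7.5814% = 7.66%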